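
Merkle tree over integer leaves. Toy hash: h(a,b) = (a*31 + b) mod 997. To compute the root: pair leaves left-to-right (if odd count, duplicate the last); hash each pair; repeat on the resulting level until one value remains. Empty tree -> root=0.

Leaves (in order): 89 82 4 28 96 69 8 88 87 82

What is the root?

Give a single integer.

Answer: 171

Derivation:
L0: [89, 82, 4, 28, 96, 69, 8, 88, 87, 82]
L1: h(89,82)=(89*31+82)%997=847 h(4,28)=(4*31+28)%997=152 h(96,69)=(96*31+69)%997=54 h(8,88)=(8*31+88)%997=336 h(87,82)=(87*31+82)%997=785 -> [847, 152, 54, 336, 785]
L2: h(847,152)=(847*31+152)%997=487 h(54,336)=(54*31+336)%997=16 h(785,785)=(785*31+785)%997=195 -> [487, 16, 195]
L3: h(487,16)=(487*31+16)%997=158 h(195,195)=(195*31+195)%997=258 -> [158, 258]
L4: h(158,258)=(158*31+258)%997=171 -> [171]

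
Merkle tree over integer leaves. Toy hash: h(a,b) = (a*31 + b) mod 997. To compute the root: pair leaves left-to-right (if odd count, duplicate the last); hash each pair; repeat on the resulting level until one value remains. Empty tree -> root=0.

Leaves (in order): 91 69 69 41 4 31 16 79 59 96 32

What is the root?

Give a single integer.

L0: [91, 69, 69, 41, 4, 31, 16, 79, 59, 96, 32]
L1: h(91,69)=(91*31+69)%997=896 h(69,41)=(69*31+41)%997=186 h(4,31)=(4*31+31)%997=155 h(16,79)=(16*31+79)%997=575 h(59,96)=(59*31+96)%997=928 h(32,32)=(32*31+32)%997=27 -> [896, 186, 155, 575, 928, 27]
L2: h(896,186)=(896*31+186)%997=46 h(155,575)=(155*31+575)%997=395 h(928,27)=(928*31+27)%997=879 -> [46, 395, 879]
L3: h(46,395)=(46*31+395)%997=824 h(879,879)=(879*31+879)%997=212 -> [824, 212]
L4: h(824,212)=(824*31+212)%997=831 -> [831]

Answer: 831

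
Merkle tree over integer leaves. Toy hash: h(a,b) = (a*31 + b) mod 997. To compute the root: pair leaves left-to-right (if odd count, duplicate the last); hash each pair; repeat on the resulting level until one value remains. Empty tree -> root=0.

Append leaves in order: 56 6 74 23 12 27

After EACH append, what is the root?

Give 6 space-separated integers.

Answer: 56 745 538 487 466 946

Derivation:
After append 56 (leaves=[56]):
  L0: [56]
  root=56
After append 6 (leaves=[56, 6]):
  L0: [56, 6]
  L1: h(56,6)=(56*31+6)%997=745 -> [745]
  root=745
After append 74 (leaves=[56, 6, 74]):
  L0: [56, 6, 74]
  L1: h(56,6)=(56*31+6)%997=745 h(74,74)=(74*31+74)%997=374 -> [745, 374]
  L2: h(745,374)=(745*31+374)%997=538 -> [538]
  root=538
After append 23 (leaves=[56, 6, 74, 23]):
  L0: [56, 6, 74, 23]
  L1: h(56,6)=(56*31+6)%997=745 h(74,23)=(74*31+23)%997=323 -> [745, 323]
  L2: h(745,323)=(745*31+323)%997=487 -> [487]
  root=487
After append 12 (leaves=[56, 6, 74, 23, 12]):
  L0: [56, 6, 74, 23, 12]
  L1: h(56,6)=(56*31+6)%997=745 h(74,23)=(74*31+23)%997=323 h(12,12)=(12*31+12)%997=384 -> [745, 323, 384]
  L2: h(745,323)=(745*31+323)%997=487 h(384,384)=(384*31+384)%997=324 -> [487, 324]
  L3: h(487,324)=(487*31+324)%997=466 -> [466]
  root=466
After append 27 (leaves=[56, 6, 74, 23, 12, 27]):
  L0: [56, 6, 74, 23, 12, 27]
  L1: h(56,6)=(56*31+6)%997=745 h(74,23)=(74*31+23)%997=323 h(12,27)=(12*31+27)%997=399 -> [745, 323, 399]
  L2: h(745,323)=(745*31+323)%997=487 h(399,399)=(399*31+399)%997=804 -> [487, 804]
  L3: h(487,804)=(487*31+804)%997=946 -> [946]
  root=946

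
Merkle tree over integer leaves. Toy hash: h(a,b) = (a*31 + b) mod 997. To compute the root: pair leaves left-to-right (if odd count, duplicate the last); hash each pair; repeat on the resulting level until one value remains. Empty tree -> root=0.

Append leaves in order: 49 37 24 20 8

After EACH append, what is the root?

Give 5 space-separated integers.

Answer: 49 559 151 147 785

Derivation:
After append 49 (leaves=[49]):
  L0: [49]
  root=49
After append 37 (leaves=[49, 37]):
  L0: [49, 37]
  L1: h(49,37)=(49*31+37)%997=559 -> [559]
  root=559
After append 24 (leaves=[49, 37, 24]):
  L0: [49, 37, 24]
  L1: h(49,37)=(49*31+37)%997=559 h(24,24)=(24*31+24)%997=768 -> [559, 768]
  L2: h(559,768)=(559*31+768)%997=151 -> [151]
  root=151
After append 20 (leaves=[49, 37, 24, 20]):
  L0: [49, 37, 24, 20]
  L1: h(49,37)=(49*31+37)%997=559 h(24,20)=(24*31+20)%997=764 -> [559, 764]
  L2: h(559,764)=(559*31+764)%997=147 -> [147]
  root=147
After append 8 (leaves=[49, 37, 24, 20, 8]):
  L0: [49, 37, 24, 20, 8]
  L1: h(49,37)=(49*31+37)%997=559 h(24,20)=(24*31+20)%997=764 h(8,8)=(8*31+8)%997=256 -> [559, 764, 256]
  L2: h(559,764)=(559*31+764)%997=147 h(256,256)=(256*31+256)%997=216 -> [147, 216]
  L3: h(147,216)=(147*31+216)%997=785 -> [785]
  root=785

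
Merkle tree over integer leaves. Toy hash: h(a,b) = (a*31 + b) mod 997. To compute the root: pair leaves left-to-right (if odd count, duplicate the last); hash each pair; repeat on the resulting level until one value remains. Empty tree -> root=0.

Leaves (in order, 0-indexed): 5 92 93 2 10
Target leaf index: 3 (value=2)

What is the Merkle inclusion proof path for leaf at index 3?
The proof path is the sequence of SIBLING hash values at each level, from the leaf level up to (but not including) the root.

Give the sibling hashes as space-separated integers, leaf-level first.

Answer: 93 247 270

Derivation:
L0 (leaves): [5, 92, 93, 2, 10], target index=3
L1: h(5,92)=(5*31+92)%997=247 [pair 0] h(93,2)=(93*31+2)%997=891 [pair 1] h(10,10)=(10*31+10)%997=320 [pair 2] -> [247, 891, 320]
  Sibling for proof at L0: 93
L2: h(247,891)=(247*31+891)%997=572 [pair 0] h(320,320)=(320*31+320)%997=270 [pair 1] -> [572, 270]
  Sibling for proof at L1: 247
L3: h(572,270)=(572*31+270)%997=56 [pair 0] -> [56]
  Sibling for proof at L2: 270
Root: 56
Proof path (sibling hashes from leaf to root): [93, 247, 270]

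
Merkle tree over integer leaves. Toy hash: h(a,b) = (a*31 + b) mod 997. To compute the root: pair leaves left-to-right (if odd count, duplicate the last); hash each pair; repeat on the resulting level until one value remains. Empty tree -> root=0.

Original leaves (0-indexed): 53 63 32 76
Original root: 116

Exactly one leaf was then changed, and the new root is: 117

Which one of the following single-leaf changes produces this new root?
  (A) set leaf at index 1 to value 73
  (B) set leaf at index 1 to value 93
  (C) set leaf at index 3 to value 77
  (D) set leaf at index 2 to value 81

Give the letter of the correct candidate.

Original leaves: [53, 63, 32, 76]
Target new root: 117
Try each candidate change and compute the resulting root:
Candidate A: set leaf[1] = 73 -> leaves = [53, 73, 32, 76]
  L0: [53, 73, 32, 76]
  L1: h(53,73)=(53*31+73)%997=719 h(32,76)=(32*31+76)%997=71 -> [719, 71]
  L2: h(719,71)=(719*31+71)%997=426 -> [426]
  root = 426 != target 117
Candidate B: set leaf[1] = 93 -> leaves = [53, 93, 32, 76]
  L0: [53, 93, 32, 76]
  L1: h(53,93)=(53*31+93)%997=739 h(32,76)=(32*31+76)%997=71 -> [739, 71]
  L2: h(739,71)=(739*31+71)%997=49 -> [49]
  root = 49 != target 117
Candidate C: set leaf[3] = 77 -> leaves = [53, 63, 32, 77]
  L0: [53, 63, 32, 77]
  L1: h(53,63)=(53*31+63)%997=709 h(32,77)=(32*31+77)%997=72 -> [709, 72]
  L2: h(709,72)=(709*31+72)%997=117 -> [117]
  root = 117 == target 117  ** MATCH **
Candidate D: set leaf[2] = 81 -> leaves = [53, 63, 81, 76]
  L0: [53, 63, 81, 76]
  L1: h(53,63)=(53*31+63)%997=709 h(81,76)=(81*31+76)%997=593 -> [709, 593]
  L2: h(709,593)=(709*31+593)%997=638 -> [638]
  root = 638 != target 117
Candidate C produces the target root.

Answer: C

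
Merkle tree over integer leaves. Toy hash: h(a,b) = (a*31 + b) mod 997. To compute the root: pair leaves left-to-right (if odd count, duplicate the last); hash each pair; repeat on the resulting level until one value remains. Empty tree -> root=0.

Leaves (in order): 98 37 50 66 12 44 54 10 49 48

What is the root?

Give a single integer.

Answer: 398

Derivation:
L0: [98, 37, 50, 66, 12, 44, 54, 10, 49, 48]
L1: h(98,37)=(98*31+37)%997=84 h(50,66)=(50*31+66)%997=619 h(12,44)=(12*31+44)%997=416 h(54,10)=(54*31+10)%997=687 h(49,48)=(49*31+48)%997=570 -> [84, 619, 416, 687, 570]
L2: h(84,619)=(84*31+619)%997=232 h(416,687)=(416*31+687)%997=622 h(570,570)=(570*31+570)%997=294 -> [232, 622, 294]
L3: h(232,622)=(232*31+622)%997=835 h(294,294)=(294*31+294)%997=435 -> [835, 435]
L4: h(835,435)=(835*31+435)%997=398 -> [398]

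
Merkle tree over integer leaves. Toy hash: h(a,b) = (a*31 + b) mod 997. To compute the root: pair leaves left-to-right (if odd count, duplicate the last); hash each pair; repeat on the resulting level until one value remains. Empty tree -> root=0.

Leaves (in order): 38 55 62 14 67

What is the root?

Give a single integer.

Answer: 488

Derivation:
L0: [38, 55, 62, 14, 67]
L1: h(38,55)=(38*31+55)%997=236 h(62,14)=(62*31+14)%997=939 h(67,67)=(67*31+67)%997=150 -> [236, 939, 150]
L2: h(236,939)=(236*31+939)%997=279 h(150,150)=(150*31+150)%997=812 -> [279, 812]
L3: h(279,812)=(279*31+812)%997=488 -> [488]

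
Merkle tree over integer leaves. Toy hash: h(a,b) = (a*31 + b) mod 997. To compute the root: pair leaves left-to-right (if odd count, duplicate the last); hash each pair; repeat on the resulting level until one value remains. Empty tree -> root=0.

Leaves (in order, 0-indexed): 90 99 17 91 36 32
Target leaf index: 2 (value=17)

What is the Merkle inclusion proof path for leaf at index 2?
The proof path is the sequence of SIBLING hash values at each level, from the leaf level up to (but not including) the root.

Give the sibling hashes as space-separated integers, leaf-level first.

L0 (leaves): [90, 99, 17, 91, 36, 32], target index=2
L1: h(90,99)=(90*31+99)%997=895 [pair 0] h(17,91)=(17*31+91)%997=618 [pair 1] h(36,32)=(36*31+32)%997=151 [pair 2] -> [895, 618, 151]
  Sibling for proof at L0: 91
L2: h(895,618)=(895*31+618)%997=447 [pair 0] h(151,151)=(151*31+151)%997=844 [pair 1] -> [447, 844]
  Sibling for proof at L1: 895
L3: h(447,844)=(447*31+844)%997=743 [pair 0] -> [743]
  Sibling for proof at L2: 844
Root: 743
Proof path (sibling hashes from leaf to root): [91, 895, 844]

Answer: 91 895 844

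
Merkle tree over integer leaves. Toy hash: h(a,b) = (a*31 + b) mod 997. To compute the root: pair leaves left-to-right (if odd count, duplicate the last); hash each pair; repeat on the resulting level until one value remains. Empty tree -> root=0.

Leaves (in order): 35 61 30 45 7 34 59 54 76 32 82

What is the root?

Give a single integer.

Answer: 738

Derivation:
L0: [35, 61, 30, 45, 7, 34, 59, 54, 76, 32, 82]
L1: h(35,61)=(35*31+61)%997=149 h(30,45)=(30*31+45)%997=975 h(7,34)=(7*31+34)%997=251 h(59,54)=(59*31+54)%997=886 h(76,32)=(76*31+32)%997=394 h(82,82)=(82*31+82)%997=630 -> [149, 975, 251, 886, 394, 630]
L2: h(149,975)=(149*31+975)%997=609 h(251,886)=(251*31+886)%997=691 h(394,630)=(394*31+630)%997=880 -> [609, 691, 880]
L3: h(609,691)=(609*31+691)%997=627 h(880,880)=(880*31+880)%997=244 -> [627, 244]
L4: h(627,244)=(627*31+244)%997=738 -> [738]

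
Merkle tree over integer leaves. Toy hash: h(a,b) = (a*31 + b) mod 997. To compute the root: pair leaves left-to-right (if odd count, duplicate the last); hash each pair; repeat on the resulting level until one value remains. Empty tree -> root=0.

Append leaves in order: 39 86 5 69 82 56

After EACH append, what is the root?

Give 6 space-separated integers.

Answer: 39 298 425 489 424 589

Derivation:
After append 39 (leaves=[39]):
  L0: [39]
  root=39
After append 86 (leaves=[39, 86]):
  L0: [39, 86]
  L1: h(39,86)=(39*31+86)%997=298 -> [298]
  root=298
After append 5 (leaves=[39, 86, 5]):
  L0: [39, 86, 5]
  L1: h(39,86)=(39*31+86)%997=298 h(5,5)=(5*31+5)%997=160 -> [298, 160]
  L2: h(298,160)=(298*31+160)%997=425 -> [425]
  root=425
After append 69 (leaves=[39, 86, 5, 69]):
  L0: [39, 86, 5, 69]
  L1: h(39,86)=(39*31+86)%997=298 h(5,69)=(5*31+69)%997=224 -> [298, 224]
  L2: h(298,224)=(298*31+224)%997=489 -> [489]
  root=489
After append 82 (leaves=[39, 86, 5, 69, 82]):
  L0: [39, 86, 5, 69, 82]
  L1: h(39,86)=(39*31+86)%997=298 h(5,69)=(5*31+69)%997=224 h(82,82)=(82*31+82)%997=630 -> [298, 224, 630]
  L2: h(298,224)=(298*31+224)%997=489 h(630,630)=(630*31+630)%997=220 -> [489, 220]
  L3: h(489,220)=(489*31+220)%997=424 -> [424]
  root=424
After append 56 (leaves=[39, 86, 5, 69, 82, 56]):
  L0: [39, 86, 5, 69, 82, 56]
  L1: h(39,86)=(39*31+86)%997=298 h(5,69)=(5*31+69)%997=224 h(82,56)=(82*31+56)%997=604 -> [298, 224, 604]
  L2: h(298,224)=(298*31+224)%997=489 h(604,604)=(604*31+604)%997=385 -> [489, 385]
  L3: h(489,385)=(489*31+385)%997=589 -> [589]
  root=589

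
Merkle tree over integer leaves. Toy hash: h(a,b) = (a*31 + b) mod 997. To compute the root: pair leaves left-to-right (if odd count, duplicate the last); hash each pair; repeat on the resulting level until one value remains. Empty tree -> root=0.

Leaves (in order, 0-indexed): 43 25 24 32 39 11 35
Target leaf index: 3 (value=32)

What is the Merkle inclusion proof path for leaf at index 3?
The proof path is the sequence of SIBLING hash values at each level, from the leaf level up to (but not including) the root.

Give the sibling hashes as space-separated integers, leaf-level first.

L0 (leaves): [43, 25, 24, 32, 39, 11, 35], target index=3
L1: h(43,25)=(43*31+25)%997=361 [pair 0] h(24,32)=(24*31+32)%997=776 [pair 1] h(39,11)=(39*31+11)%997=223 [pair 2] h(35,35)=(35*31+35)%997=123 [pair 3] -> [361, 776, 223, 123]
  Sibling for proof at L0: 24
L2: h(361,776)=(361*31+776)%997=3 [pair 0] h(223,123)=(223*31+123)%997=57 [pair 1] -> [3, 57]
  Sibling for proof at L1: 361
L3: h(3,57)=(3*31+57)%997=150 [pair 0] -> [150]
  Sibling for proof at L2: 57
Root: 150
Proof path (sibling hashes from leaf to root): [24, 361, 57]

Answer: 24 361 57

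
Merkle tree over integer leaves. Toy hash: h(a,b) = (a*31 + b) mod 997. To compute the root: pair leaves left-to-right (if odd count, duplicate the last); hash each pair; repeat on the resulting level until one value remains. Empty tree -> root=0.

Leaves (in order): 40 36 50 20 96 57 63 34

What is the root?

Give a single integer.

L0: [40, 36, 50, 20, 96, 57, 63, 34]
L1: h(40,36)=(40*31+36)%997=279 h(50,20)=(50*31+20)%997=573 h(96,57)=(96*31+57)%997=42 h(63,34)=(63*31+34)%997=990 -> [279, 573, 42, 990]
L2: h(279,573)=(279*31+573)%997=249 h(42,990)=(42*31+990)%997=298 -> [249, 298]
L3: h(249,298)=(249*31+298)%997=41 -> [41]

Answer: 41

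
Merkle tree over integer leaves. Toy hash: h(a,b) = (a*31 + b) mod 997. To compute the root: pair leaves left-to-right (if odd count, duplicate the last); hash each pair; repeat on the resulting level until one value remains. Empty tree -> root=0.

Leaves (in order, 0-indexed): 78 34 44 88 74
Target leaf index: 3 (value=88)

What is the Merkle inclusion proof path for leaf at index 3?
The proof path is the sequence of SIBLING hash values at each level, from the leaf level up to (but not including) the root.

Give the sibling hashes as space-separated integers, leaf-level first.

Answer: 44 458 4

Derivation:
L0 (leaves): [78, 34, 44, 88, 74], target index=3
L1: h(78,34)=(78*31+34)%997=458 [pair 0] h(44,88)=(44*31+88)%997=455 [pair 1] h(74,74)=(74*31+74)%997=374 [pair 2] -> [458, 455, 374]
  Sibling for proof at L0: 44
L2: h(458,455)=(458*31+455)%997=695 [pair 0] h(374,374)=(374*31+374)%997=4 [pair 1] -> [695, 4]
  Sibling for proof at L1: 458
L3: h(695,4)=(695*31+4)%997=612 [pair 0] -> [612]
  Sibling for proof at L2: 4
Root: 612
Proof path (sibling hashes from leaf to root): [44, 458, 4]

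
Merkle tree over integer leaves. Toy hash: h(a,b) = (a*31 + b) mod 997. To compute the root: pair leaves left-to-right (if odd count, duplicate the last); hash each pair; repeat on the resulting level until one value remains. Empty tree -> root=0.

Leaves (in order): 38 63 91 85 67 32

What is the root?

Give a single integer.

Answer: 237

Derivation:
L0: [38, 63, 91, 85, 67, 32]
L1: h(38,63)=(38*31+63)%997=244 h(91,85)=(91*31+85)%997=912 h(67,32)=(67*31+32)%997=115 -> [244, 912, 115]
L2: h(244,912)=(244*31+912)%997=500 h(115,115)=(115*31+115)%997=689 -> [500, 689]
L3: h(500,689)=(500*31+689)%997=237 -> [237]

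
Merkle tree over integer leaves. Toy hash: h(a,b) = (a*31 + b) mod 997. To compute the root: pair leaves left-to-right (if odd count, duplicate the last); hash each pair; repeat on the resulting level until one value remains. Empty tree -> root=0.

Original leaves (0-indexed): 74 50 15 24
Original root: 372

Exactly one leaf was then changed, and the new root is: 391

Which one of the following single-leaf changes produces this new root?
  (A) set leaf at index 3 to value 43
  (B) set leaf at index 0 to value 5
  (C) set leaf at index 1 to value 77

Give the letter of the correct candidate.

Answer: A

Derivation:
Original leaves: [74, 50, 15, 24]
Target new root: 391
Try each candidate change and compute the resulting root:
Candidate A: set leaf[3] = 43 -> leaves = [74, 50, 15, 43]
  L0: [74, 50, 15, 43]
  L1: h(74,50)=(74*31+50)%997=350 h(15,43)=(15*31+43)%997=508 -> [350, 508]
  L2: h(350,508)=(350*31+508)%997=391 -> [391]
  root = 391 == target 391  ** MATCH **
Candidate B: set leaf[0] = 5 -> leaves = [5, 50, 15, 24]
  L0: [5, 50, 15, 24]
  L1: h(5,50)=(5*31+50)%997=205 h(15,24)=(15*31+24)%997=489 -> [205, 489]
  L2: h(205,489)=(205*31+489)%997=862 -> [862]
  root = 862 != target 391
Candidate C: set leaf[1] = 77 -> leaves = [74, 77, 15, 24]
  L0: [74, 77, 15, 24]
  L1: h(74,77)=(74*31+77)%997=377 h(15,24)=(15*31+24)%997=489 -> [377, 489]
  L2: h(377,489)=(377*31+489)%997=212 -> [212]
  root = 212 != target 391
Candidate A produces the target root.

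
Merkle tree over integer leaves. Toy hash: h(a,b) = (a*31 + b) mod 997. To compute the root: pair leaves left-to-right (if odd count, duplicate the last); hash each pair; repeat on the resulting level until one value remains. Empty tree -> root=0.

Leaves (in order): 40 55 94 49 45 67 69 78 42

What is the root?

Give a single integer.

Answer: 980

Derivation:
L0: [40, 55, 94, 49, 45, 67, 69, 78, 42]
L1: h(40,55)=(40*31+55)%997=298 h(94,49)=(94*31+49)%997=969 h(45,67)=(45*31+67)%997=465 h(69,78)=(69*31+78)%997=223 h(42,42)=(42*31+42)%997=347 -> [298, 969, 465, 223, 347]
L2: h(298,969)=(298*31+969)%997=237 h(465,223)=(465*31+223)%997=680 h(347,347)=(347*31+347)%997=137 -> [237, 680, 137]
L3: h(237,680)=(237*31+680)%997=51 h(137,137)=(137*31+137)%997=396 -> [51, 396]
L4: h(51,396)=(51*31+396)%997=980 -> [980]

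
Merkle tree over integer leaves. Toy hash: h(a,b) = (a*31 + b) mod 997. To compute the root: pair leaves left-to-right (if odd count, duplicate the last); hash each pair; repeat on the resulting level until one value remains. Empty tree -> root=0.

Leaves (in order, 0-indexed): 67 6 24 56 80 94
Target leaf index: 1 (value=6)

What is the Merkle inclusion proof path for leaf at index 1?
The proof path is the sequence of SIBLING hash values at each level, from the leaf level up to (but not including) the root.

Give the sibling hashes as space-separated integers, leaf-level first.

Answer: 67 800 614

Derivation:
L0 (leaves): [67, 6, 24, 56, 80, 94], target index=1
L1: h(67,6)=(67*31+6)%997=89 [pair 0] h(24,56)=(24*31+56)%997=800 [pair 1] h(80,94)=(80*31+94)%997=580 [pair 2] -> [89, 800, 580]
  Sibling for proof at L0: 67
L2: h(89,800)=(89*31+800)%997=568 [pair 0] h(580,580)=(580*31+580)%997=614 [pair 1] -> [568, 614]
  Sibling for proof at L1: 800
L3: h(568,614)=(568*31+614)%997=276 [pair 0] -> [276]
  Sibling for proof at L2: 614
Root: 276
Proof path (sibling hashes from leaf to root): [67, 800, 614]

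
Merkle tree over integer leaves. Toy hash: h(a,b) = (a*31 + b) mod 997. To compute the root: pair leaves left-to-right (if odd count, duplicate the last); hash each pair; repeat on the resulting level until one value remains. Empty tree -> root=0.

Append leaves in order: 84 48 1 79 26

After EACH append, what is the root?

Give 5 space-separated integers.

After append 84 (leaves=[84]):
  L0: [84]
  root=84
After append 48 (leaves=[84, 48]):
  L0: [84, 48]
  L1: h(84,48)=(84*31+48)%997=658 -> [658]
  root=658
After append 1 (leaves=[84, 48, 1]):
  L0: [84, 48, 1]
  L1: h(84,48)=(84*31+48)%997=658 h(1,1)=(1*31+1)%997=32 -> [658, 32]
  L2: h(658,32)=(658*31+32)%997=490 -> [490]
  root=490
After append 79 (leaves=[84, 48, 1, 79]):
  L0: [84, 48, 1, 79]
  L1: h(84,48)=(84*31+48)%997=658 h(1,79)=(1*31+79)%997=110 -> [658, 110]
  L2: h(658,110)=(658*31+110)%997=568 -> [568]
  root=568
After append 26 (leaves=[84, 48, 1, 79, 26]):
  L0: [84, 48, 1, 79, 26]
  L1: h(84,48)=(84*31+48)%997=658 h(1,79)=(1*31+79)%997=110 h(26,26)=(26*31+26)%997=832 -> [658, 110, 832]
  L2: h(658,110)=(658*31+110)%997=568 h(832,832)=(832*31+832)%997=702 -> [568, 702]
  L3: h(568,702)=(568*31+702)%997=364 -> [364]
  root=364

Answer: 84 658 490 568 364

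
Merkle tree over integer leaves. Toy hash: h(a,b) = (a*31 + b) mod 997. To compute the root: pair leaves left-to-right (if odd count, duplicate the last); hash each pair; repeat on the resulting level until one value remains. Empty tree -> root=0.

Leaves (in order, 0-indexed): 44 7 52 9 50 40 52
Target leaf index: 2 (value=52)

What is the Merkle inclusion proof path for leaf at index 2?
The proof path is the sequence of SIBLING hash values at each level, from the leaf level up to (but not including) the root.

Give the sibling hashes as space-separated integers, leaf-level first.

Answer: 9 374 107

Derivation:
L0 (leaves): [44, 7, 52, 9, 50, 40, 52], target index=2
L1: h(44,7)=(44*31+7)%997=374 [pair 0] h(52,9)=(52*31+9)%997=624 [pair 1] h(50,40)=(50*31+40)%997=593 [pair 2] h(52,52)=(52*31+52)%997=667 [pair 3] -> [374, 624, 593, 667]
  Sibling for proof at L0: 9
L2: h(374,624)=(374*31+624)%997=254 [pair 0] h(593,667)=(593*31+667)%997=107 [pair 1] -> [254, 107]
  Sibling for proof at L1: 374
L3: h(254,107)=(254*31+107)%997=5 [pair 0] -> [5]
  Sibling for proof at L2: 107
Root: 5
Proof path (sibling hashes from leaf to root): [9, 374, 107]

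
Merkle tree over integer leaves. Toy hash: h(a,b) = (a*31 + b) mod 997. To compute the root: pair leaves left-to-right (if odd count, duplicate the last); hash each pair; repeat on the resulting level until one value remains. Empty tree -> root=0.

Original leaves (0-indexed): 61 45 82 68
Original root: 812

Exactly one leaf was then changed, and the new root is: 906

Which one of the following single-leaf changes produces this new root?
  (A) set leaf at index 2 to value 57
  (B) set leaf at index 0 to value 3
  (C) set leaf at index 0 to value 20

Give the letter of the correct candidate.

Original leaves: [61, 45, 82, 68]
Target new root: 906
Try each candidate change and compute the resulting root:
Candidate A: set leaf[2] = 57 -> leaves = [61, 45, 57, 68]
  L0: [61, 45, 57, 68]
  L1: h(61,45)=(61*31+45)%997=939 h(57,68)=(57*31+68)%997=838 -> [939, 838]
  L2: h(939,838)=(939*31+838)%997=37 -> [37]
  root = 37 != target 906
Candidate B: set leaf[0] = 3 -> leaves = [3, 45, 82, 68]
  L0: [3, 45, 82, 68]
  L1: h(3,45)=(3*31+45)%997=138 h(82,68)=(82*31+68)%997=616 -> [138, 616]
  L2: h(138,616)=(138*31+616)%997=906 -> [906]
  root = 906 == target 906  ** MATCH **
Candidate C: set leaf[0] = 20 -> leaves = [20, 45, 82, 68]
  L0: [20, 45, 82, 68]
  L1: h(20,45)=(20*31+45)%997=665 h(82,68)=(82*31+68)%997=616 -> [665, 616]
  L2: h(665,616)=(665*31+616)%997=294 -> [294]
  root = 294 != target 906
Candidate B produces the target root.

Answer: B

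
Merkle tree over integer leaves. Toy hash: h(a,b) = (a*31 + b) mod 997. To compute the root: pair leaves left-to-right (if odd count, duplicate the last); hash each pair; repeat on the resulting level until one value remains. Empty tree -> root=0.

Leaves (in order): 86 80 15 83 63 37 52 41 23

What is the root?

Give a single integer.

L0: [86, 80, 15, 83, 63, 37, 52, 41, 23]
L1: h(86,80)=(86*31+80)%997=752 h(15,83)=(15*31+83)%997=548 h(63,37)=(63*31+37)%997=993 h(52,41)=(52*31+41)%997=656 h(23,23)=(23*31+23)%997=736 -> [752, 548, 993, 656, 736]
L2: h(752,548)=(752*31+548)%997=929 h(993,656)=(993*31+656)%997=532 h(736,736)=(736*31+736)%997=621 -> [929, 532, 621]
L3: h(929,532)=(929*31+532)%997=418 h(621,621)=(621*31+621)%997=929 -> [418, 929]
L4: h(418,929)=(418*31+929)%997=926 -> [926]

Answer: 926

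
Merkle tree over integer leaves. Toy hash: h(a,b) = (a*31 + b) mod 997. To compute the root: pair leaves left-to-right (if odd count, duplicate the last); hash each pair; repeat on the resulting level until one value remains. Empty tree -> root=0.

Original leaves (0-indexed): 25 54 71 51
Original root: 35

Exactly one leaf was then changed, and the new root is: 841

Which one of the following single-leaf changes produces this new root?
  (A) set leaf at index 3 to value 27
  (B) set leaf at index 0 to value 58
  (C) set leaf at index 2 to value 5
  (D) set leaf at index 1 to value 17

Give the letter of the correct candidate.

Answer: B

Derivation:
Original leaves: [25, 54, 71, 51]
Target new root: 841
Try each candidate change and compute the resulting root:
Candidate A: set leaf[3] = 27 -> leaves = [25, 54, 71, 27]
  L0: [25, 54, 71, 27]
  L1: h(25,54)=(25*31+54)%997=829 h(71,27)=(71*31+27)%997=234 -> [829, 234]
  L2: h(829,234)=(829*31+234)%997=11 -> [11]
  root = 11 != target 841
Candidate B: set leaf[0] = 58 -> leaves = [58, 54, 71, 51]
  L0: [58, 54, 71, 51]
  L1: h(58,54)=(58*31+54)%997=855 h(71,51)=(71*31+51)%997=258 -> [855, 258]
  L2: h(855,258)=(855*31+258)%997=841 -> [841]
  root = 841 == target 841  ** MATCH **
Candidate C: set leaf[2] = 5 -> leaves = [25, 54, 5, 51]
  L0: [25, 54, 5, 51]
  L1: h(25,54)=(25*31+54)%997=829 h(5,51)=(5*31+51)%997=206 -> [829, 206]
  L2: h(829,206)=(829*31+206)%997=980 -> [980]
  root = 980 != target 841
Candidate D: set leaf[1] = 17 -> leaves = [25, 17, 71, 51]
  L0: [25, 17, 71, 51]
  L1: h(25,17)=(25*31+17)%997=792 h(71,51)=(71*31+51)%997=258 -> [792, 258]
  L2: h(792,258)=(792*31+258)%997=882 -> [882]
  root = 882 != target 841
Candidate B produces the target root.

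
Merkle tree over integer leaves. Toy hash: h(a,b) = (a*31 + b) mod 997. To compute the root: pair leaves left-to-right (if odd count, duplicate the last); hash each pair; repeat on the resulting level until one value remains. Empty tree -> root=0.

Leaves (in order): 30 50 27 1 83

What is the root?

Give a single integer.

Answer: 915

Derivation:
L0: [30, 50, 27, 1, 83]
L1: h(30,50)=(30*31+50)%997=980 h(27,1)=(27*31+1)%997=838 h(83,83)=(83*31+83)%997=662 -> [980, 838, 662]
L2: h(980,838)=(980*31+838)%997=311 h(662,662)=(662*31+662)%997=247 -> [311, 247]
L3: h(311,247)=(311*31+247)%997=915 -> [915]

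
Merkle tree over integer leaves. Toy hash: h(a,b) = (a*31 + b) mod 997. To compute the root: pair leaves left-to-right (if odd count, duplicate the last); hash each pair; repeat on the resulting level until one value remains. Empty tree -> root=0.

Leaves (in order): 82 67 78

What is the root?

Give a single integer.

Answer: 624

Derivation:
L0: [82, 67, 78]
L1: h(82,67)=(82*31+67)%997=615 h(78,78)=(78*31+78)%997=502 -> [615, 502]
L2: h(615,502)=(615*31+502)%997=624 -> [624]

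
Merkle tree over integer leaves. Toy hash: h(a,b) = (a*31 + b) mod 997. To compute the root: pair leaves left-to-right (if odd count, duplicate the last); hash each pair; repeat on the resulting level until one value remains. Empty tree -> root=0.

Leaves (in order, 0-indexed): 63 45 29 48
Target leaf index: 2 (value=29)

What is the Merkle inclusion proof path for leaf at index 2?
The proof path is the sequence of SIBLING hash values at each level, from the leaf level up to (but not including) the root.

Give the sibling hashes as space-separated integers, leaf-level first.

L0 (leaves): [63, 45, 29, 48], target index=2
L1: h(63,45)=(63*31+45)%997=4 [pair 0] h(29,48)=(29*31+48)%997=947 [pair 1] -> [4, 947]
  Sibling for proof at L0: 48
L2: h(4,947)=(4*31+947)%997=74 [pair 0] -> [74]
  Sibling for proof at L1: 4
Root: 74
Proof path (sibling hashes from leaf to root): [48, 4]

Answer: 48 4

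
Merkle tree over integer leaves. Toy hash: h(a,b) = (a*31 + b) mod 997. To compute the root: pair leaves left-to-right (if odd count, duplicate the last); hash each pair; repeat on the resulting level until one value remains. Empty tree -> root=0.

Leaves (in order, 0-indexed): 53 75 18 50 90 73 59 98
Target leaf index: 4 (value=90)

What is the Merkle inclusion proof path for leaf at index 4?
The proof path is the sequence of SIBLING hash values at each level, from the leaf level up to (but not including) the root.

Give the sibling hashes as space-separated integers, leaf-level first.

L0 (leaves): [53, 75, 18, 50, 90, 73, 59, 98], target index=4
L1: h(53,75)=(53*31+75)%997=721 [pair 0] h(18,50)=(18*31+50)%997=608 [pair 1] h(90,73)=(90*31+73)%997=869 [pair 2] h(59,98)=(59*31+98)%997=930 [pair 3] -> [721, 608, 869, 930]
  Sibling for proof at L0: 73
L2: h(721,608)=(721*31+608)%997=28 [pair 0] h(869,930)=(869*31+930)%997=950 [pair 1] -> [28, 950]
  Sibling for proof at L1: 930
L3: h(28,950)=(28*31+950)%997=821 [pair 0] -> [821]
  Sibling for proof at L2: 28
Root: 821
Proof path (sibling hashes from leaf to root): [73, 930, 28]

Answer: 73 930 28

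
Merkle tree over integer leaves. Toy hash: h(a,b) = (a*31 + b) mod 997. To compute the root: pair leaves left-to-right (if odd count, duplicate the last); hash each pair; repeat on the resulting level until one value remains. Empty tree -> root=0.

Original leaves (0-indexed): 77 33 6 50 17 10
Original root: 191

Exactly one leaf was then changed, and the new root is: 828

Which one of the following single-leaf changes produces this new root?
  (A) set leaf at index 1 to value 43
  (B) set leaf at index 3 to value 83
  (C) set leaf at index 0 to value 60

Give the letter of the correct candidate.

Answer: A

Derivation:
Original leaves: [77, 33, 6, 50, 17, 10]
Target new root: 828
Try each candidate change and compute the resulting root:
Candidate A: set leaf[1] = 43 -> leaves = [77, 43, 6, 50, 17, 10]
  L0: [77, 43, 6, 50, 17, 10]
  L1: h(77,43)=(77*31+43)%997=436 h(6,50)=(6*31+50)%997=236 h(17,10)=(17*31+10)%997=537 -> [436, 236, 537]
  L2: h(436,236)=(436*31+236)%997=791 h(537,537)=(537*31+537)%997=235 -> [791, 235]
  L3: h(791,235)=(791*31+235)%997=828 -> [828]
  root = 828 == target 828  ** MATCH **
Candidate B: set leaf[3] = 83 -> leaves = [77, 33, 6, 83, 17, 10]
  L0: [77, 33, 6, 83, 17, 10]
  L1: h(77,33)=(77*31+33)%997=426 h(6,83)=(6*31+83)%997=269 h(17,10)=(17*31+10)%997=537 -> [426, 269, 537]
  L2: h(426,269)=(426*31+269)%997=514 h(537,537)=(537*31+537)%997=235 -> [514, 235]
  L3: h(514,235)=(514*31+235)%997=217 -> [217]
  root = 217 != target 828
Candidate C: set leaf[0] = 60 -> leaves = [60, 33, 6, 50, 17, 10]
  L0: [60, 33, 6, 50, 17, 10]
  L1: h(60,33)=(60*31+33)%997=896 h(6,50)=(6*31+50)%997=236 h(17,10)=(17*31+10)%997=537 -> [896, 236, 537]
  L2: h(896,236)=(896*31+236)%997=96 h(537,537)=(537*31+537)%997=235 -> [96, 235]
  L3: h(96,235)=(96*31+235)%997=220 -> [220]
  root = 220 != target 828
Candidate A produces the target root.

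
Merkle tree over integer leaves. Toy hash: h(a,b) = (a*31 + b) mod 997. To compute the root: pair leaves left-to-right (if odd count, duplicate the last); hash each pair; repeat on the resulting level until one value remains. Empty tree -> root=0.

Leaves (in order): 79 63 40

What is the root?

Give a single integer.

L0: [79, 63, 40]
L1: h(79,63)=(79*31+63)%997=518 h(40,40)=(40*31+40)%997=283 -> [518, 283]
L2: h(518,283)=(518*31+283)%997=389 -> [389]

Answer: 389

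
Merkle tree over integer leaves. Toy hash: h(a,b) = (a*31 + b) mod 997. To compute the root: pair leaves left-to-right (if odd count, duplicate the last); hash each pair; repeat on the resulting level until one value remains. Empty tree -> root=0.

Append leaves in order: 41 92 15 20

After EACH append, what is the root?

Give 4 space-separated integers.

Answer: 41 366 859 864

Derivation:
After append 41 (leaves=[41]):
  L0: [41]
  root=41
After append 92 (leaves=[41, 92]):
  L0: [41, 92]
  L1: h(41,92)=(41*31+92)%997=366 -> [366]
  root=366
After append 15 (leaves=[41, 92, 15]):
  L0: [41, 92, 15]
  L1: h(41,92)=(41*31+92)%997=366 h(15,15)=(15*31+15)%997=480 -> [366, 480]
  L2: h(366,480)=(366*31+480)%997=859 -> [859]
  root=859
After append 20 (leaves=[41, 92, 15, 20]):
  L0: [41, 92, 15, 20]
  L1: h(41,92)=(41*31+92)%997=366 h(15,20)=(15*31+20)%997=485 -> [366, 485]
  L2: h(366,485)=(366*31+485)%997=864 -> [864]
  root=864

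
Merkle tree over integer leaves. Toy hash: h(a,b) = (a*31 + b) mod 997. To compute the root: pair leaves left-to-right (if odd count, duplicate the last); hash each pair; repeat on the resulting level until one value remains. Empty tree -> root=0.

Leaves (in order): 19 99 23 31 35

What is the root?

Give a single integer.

Answer: 238

Derivation:
L0: [19, 99, 23, 31, 35]
L1: h(19,99)=(19*31+99)%997=688 h(23,31)=(23*31+31)%997=744 h(35,35)=(35*31+35)%997=123 -> [688, 744, 123]
L2: h(688,744)=(688*31+744)%997=138 h(123,123)=(123*31+123)%997=945 -> [138, 945]
L3: h(138,945)=(138*31+945)%997=238 -> [238]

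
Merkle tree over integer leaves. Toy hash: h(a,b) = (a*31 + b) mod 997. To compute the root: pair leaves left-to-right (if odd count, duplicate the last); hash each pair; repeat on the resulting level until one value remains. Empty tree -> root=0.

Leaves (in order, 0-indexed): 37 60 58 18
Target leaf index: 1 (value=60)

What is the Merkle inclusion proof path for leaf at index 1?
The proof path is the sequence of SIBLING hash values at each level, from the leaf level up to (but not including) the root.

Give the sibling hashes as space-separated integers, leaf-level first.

Answer: 37 819

Derivation:
L0 (leaves): [37, 60, 58, 18], target index=1
L1: h(37,60)=(37*31+60)%997=210 [pair 0] h(58,18)=(58*31+18)%997=819 [pair 1] -> [210, 819]
  Sibling for proof at L0: 37
L2: h(210,819)=(210*31+819)%997=350 [pair 0] -> [350]
  Sibling for proof at L1: 819
Root: 350
Proof path (sibling hashes from leaf to root): [37, 819]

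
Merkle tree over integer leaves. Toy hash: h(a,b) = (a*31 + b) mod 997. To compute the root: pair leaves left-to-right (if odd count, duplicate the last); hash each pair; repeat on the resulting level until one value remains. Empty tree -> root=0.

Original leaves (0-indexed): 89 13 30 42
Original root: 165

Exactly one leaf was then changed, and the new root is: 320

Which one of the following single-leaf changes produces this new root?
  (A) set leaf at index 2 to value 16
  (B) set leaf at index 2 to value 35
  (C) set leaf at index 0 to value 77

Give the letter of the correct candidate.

Original leaves: [89, 13, 30, 42]
Target new root: 320
Try each candidate change and compute the resulting root:
Candidate A: set leaf[2] = 16 -> leaves = [89, 13, 16, 42]
  L0: [89, 13, 16, 42]
  L1: h(89,13)=(89*31+13)%997=778 h(16,42)=(16*31+42)%997=538 -> [778, 538]
  L2: h(778,538)=(778*31+538)%997=728 -> [728]
  root = 728 != target 320
Candidate B: set leaf[2] = 35 -> leaves = [89, 13, 35, 42]
  L0: [89, 13, 35, 42]
  L1: h(89,13)=(89*31+13)%997=778 h(35,42)=(35*31+42)%997=130 -> [778, 130]
  L2: h(778,130)=(778*31+130)%997=320 -> [320]
  root = 320 == target 320  ** MATCH **
Candidate C: set leaf[0] = 77 -> leaves = [77, 13, 30, 42]
  L0: [77, 13, 30, 42]
  L1: h(77,13)=(77*31+13)%997=406 h(30,42)=(30*31+42)%997=972 -> [406, 972]
  L2: h(406,972)=(406*31+972)%997=597 -> [597]
  root = 597 != target 320
Candidate B produces the target root.

Answer: B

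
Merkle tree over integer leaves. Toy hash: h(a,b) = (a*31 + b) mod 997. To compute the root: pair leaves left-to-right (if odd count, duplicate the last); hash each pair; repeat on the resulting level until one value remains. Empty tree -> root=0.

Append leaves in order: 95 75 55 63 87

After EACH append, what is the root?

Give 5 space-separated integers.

Answer: 95 29 665 673 281

Derivation:
After append 95 (leaves=[95]):
  L0: [95]
  root=95
After append 75 (leaves=[95, 75]):
  L0: [95, 75]
  L1: h(95,75)=(95*31+75)%997=29 -> [29]
  root=29
After append 55 (leaves=[95, 75, 55]):
  L0: [95, 75, 55]
  L1: h(95,75)=(95*31+75)%997=29 h(55,55)=(55*31+55)%997=763 -> [29, 763]
  L2: h(29,763)=(29*31+763)%997=665 -> [665]
  root=665
After append 63 (leaves=[95, 75, 55, 63]):
  L0: [95, 75, 55, 63]
  L1: h(95,75)=(95*31+75)%997=29 h(55,63)=(55*31+63)%997=771 -> [29, 771]
  L2: h(29,771)=(29*31+771)%997=673 -> [673]
  root=673
After append 87 (leaves=[95, 75, 55, 63, 87]):
  L0: [95, 75, 55, 63, 87]
  L1: h(95,75)=(95*31+75)%997=29 h(55,63)=(55*31+63)%997=771 h(87,87)=(87*31+87)%997=790 -> [29, 771, 790]
  L2: h(29,771)=(29*31+771)%997=673 h(790,790)=(790*31+790)%997=355 -> [673, 355]
  L3: h(673,355)=(673*31+355)%997=281 -> [281]
  root=281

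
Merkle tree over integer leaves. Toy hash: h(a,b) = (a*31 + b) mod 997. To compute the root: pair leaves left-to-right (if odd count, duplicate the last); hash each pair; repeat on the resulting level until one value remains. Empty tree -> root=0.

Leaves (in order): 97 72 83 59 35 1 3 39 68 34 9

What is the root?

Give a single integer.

Answer: 849

Derivation:
L0: [97, 72, 83, 59, 35, 1, 3, 39, 68, 34, 9]
L1: h(97,72)=(97*31+72)%997=88 h(83,59)=(83*31+59)%997=638 h(35,1)=(35*31+1)%997=89 h(3,39)=(3*31+39)%997=132 h(68,34)=(68*31+34)%997=148 h(9,9)=(9*31+9)%997=288 -> [88, 638, 89, 132, 148, 288]
L2: h(88,638)=(88*31+638)%997=375 h(89,132)=(89*31+132)%997=897 h(148,288)=(148*31+288)%997=888 -> [375, 897, 888]
L3: h(375,897)=(375*31+897)%997=558 h(888,888)=(888*31+888)%997=500 -> [558, 500]
L4: h(558,500)=(558*31+500)%997=849 -> [849]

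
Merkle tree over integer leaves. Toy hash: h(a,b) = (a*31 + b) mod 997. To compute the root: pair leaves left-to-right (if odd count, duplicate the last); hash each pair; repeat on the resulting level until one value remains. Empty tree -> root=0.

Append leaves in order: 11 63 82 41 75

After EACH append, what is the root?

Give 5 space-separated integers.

After append 11 (leaves=[11]):
  L0: [11]
  root=11
After append 63 (leaves=[11, 63]):
  L0: [11, 63]
  L1: h(11,63)=(11*31+63)%997=404 -> [404]
  root=404
After append 82 (leaves=[11, 63, 82]):
  L0: [11, 63, 82]
  L1: h(11,63)=(11*31+63)%997=404 h(82,82)=(82*31+82)%997=630 -> [404, 630]
  L2: h(404,630)=(404*31+630)%997=193 -> [193]
  root=193
After append 41 (leaves=[11, 63, 82, 41]):
  L0: [11, 63, 82, 41]
  L1: h(11,63)=(11*31+63)%997=404 h(82,41)=(82*31+41)%997=589 -> [404, 589]
  L2: h(404,589)=(404*31+589)%997=152 -> [152]
  root=152
After append 75 (leaves=[11, 63, 82, 41, 75]):
  L0: [11, 63, 82, 41, 75]
  L1: h(11,63)=(11*31+63)%997=404 h(82,41)=(82*31+41)%997=589 h(75,75)=(75*31+75)%997=406 -> [404, 589, 406]
  L2: h(404,589)=(404*31+589)%997=152 h(406,406)=(406*31+406)%997=31 -> [152, 31]
  L3: h(152,31)=(152*31+31)%997=755 -> [755]
  root=755

Answer: 11 404 193 152 755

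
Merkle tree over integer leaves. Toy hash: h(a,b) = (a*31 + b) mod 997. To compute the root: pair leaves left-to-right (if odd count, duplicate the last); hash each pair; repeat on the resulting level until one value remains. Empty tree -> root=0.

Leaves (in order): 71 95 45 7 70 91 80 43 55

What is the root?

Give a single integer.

Answer: 798

Derivation:
L0: [71, 95, 45, 7, 70, 91, 80, 43, 55]
L1: h(71,95)=(71*31+95)%997=302 h(45,7)=(45*31+7)%997=405 h(70,91)=(70*31+91)%997=267 h(80,43)=(80*31+43)%997=529 h(55,55)=(55*31+55)%997=763 -> [302, 405, 267, 529, 763]
L2: h(302,405)=(302*31+405)%997=794 h(267,529)=(267*31+529)%997=830 h(763,763)=(763*31+763)%997=488 -> [794, 830, 488]
L3: h(794,830)=(794*31+830)%997=519 h(488,488)=(488*31+488)%997=661 -> [519, 661]
L4: h(519,661)=(519*31+661)%997=798 -> [798]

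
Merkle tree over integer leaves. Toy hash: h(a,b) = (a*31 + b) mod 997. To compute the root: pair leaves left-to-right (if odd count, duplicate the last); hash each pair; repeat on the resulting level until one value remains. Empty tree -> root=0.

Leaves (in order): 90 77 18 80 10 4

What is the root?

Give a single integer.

Answer: 392

Derivation:
L0: [90, 77, 18, 80, 10, 4]
L1: h(90,77)=(90*31+77)%997=873 h(18,80)=(18*31+80)%997=638 h(10,4)=(10*31+4)%997=314 -> [873, 638, 314]
L2: h(873,638)=(873*31+638)%997=782 h(314,314)=(314*31+314)%997=78 -> [782, 78]
L3: h(782,78)=(782*31+78)%997=392 -> [392]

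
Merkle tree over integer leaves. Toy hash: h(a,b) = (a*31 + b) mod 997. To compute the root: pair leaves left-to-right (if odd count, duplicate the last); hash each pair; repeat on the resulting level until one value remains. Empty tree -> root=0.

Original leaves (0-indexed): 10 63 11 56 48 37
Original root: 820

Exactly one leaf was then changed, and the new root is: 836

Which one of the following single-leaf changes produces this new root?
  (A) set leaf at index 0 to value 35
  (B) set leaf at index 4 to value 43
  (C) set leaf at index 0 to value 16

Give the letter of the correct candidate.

Original leaves: [10, 63, 11, 56, 48, 37]
Target new root: 836
Try each candidate change and compute the resulting root:
Candidate A: set leaf[0] = 35 -> leaves = [35, 63, 11, 56, 48, 37]
  L0: [35, 63, 11, 56, 48, 37]
  L1: h(35,63)=(35*31+63)%997=151 h(11,56)=(11*31+56)%997=397 h(48,37)=(48*31+37)%997=528 -> [151, 397, 528]
  L2: h(151,397)=(151*31+397)%997=93 h(528,528)=(528*31+528)%997=944 -> [93, 944]
  L3: h(93,944)=(93*31+944)%997=836 -> [836]
  root = 836 == target 836  ** MATCH **
Candidate B: set leaf[4] = 43 -> leaves = [10, 63, 11, 56, 43, 37]
  L0: [10, 63, 11, 56, 43, 37]
  L1: h(10,63)=(10*31+63)%997=373 h(11,56)=(11*31+56)%997=397 h(43,37)=(43*31+37)%997=373 -> [373, 397, 373]
  L2: h(373,397)=(373*31+397)%997=993 h(373,373)=(373*31+373)%997=969 -> [993, 969]
  L3: h(993,969)=(993*31+969)%997=845 -> [845]
  root = 845 != target 836
Candidate C: set leaf[0] = 16 -> leaves = [16, 63, 11, 56, 48, 37]
  L0: [16, 63, 11, 56, 48, 37]
  L1: h(16,63)=(16*31+63)%997=559 h(11,56)=(11*31+56)%997=397 h(48,37)=(48*31+37)%997=528 -> [559, 397, 528]
  L2: h(559,397)=(559*31+397)%997=777 h(528,528)=(528*31+528)%997=944 -> [777, 944]
  L3: h(777,944)=(777*31+944)%997=106 -> [106]
  root = 106 != target 836
Candidate A produces the target root.

Answer: A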